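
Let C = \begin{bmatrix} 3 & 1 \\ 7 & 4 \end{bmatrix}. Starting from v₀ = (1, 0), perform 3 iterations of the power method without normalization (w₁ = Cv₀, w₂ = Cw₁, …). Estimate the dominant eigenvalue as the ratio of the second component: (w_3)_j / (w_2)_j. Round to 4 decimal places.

w1 = Cv₀ = (3·1 + 1·0; 7·1 + 4·0) = (3, 7)
w2 = Cw1 = (3·3 + 1·7; 7·3 + 4·7) = (16, 49)
w3 = Cw2 = (97, 308)
Ratio at component: 308 / 49 = 6.2857

6.2857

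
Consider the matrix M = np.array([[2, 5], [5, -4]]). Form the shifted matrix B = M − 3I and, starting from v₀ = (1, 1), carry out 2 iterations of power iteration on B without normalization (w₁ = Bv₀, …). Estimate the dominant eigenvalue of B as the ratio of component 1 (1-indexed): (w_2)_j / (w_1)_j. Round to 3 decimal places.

B = M − 3I has rows (-1, 5); (5, -7)
w1 = Bv₀ = ((-1)·1 + 5·1; 5·1 + (-7)·1) = (4, -2)
w2 = Bw1 = ((-1)·4 + 5·(-2); 5·4 + (-7)·(-2)) = (-14, 34)
Ratio: -14/4 = -3.500

μ ≈ -3.500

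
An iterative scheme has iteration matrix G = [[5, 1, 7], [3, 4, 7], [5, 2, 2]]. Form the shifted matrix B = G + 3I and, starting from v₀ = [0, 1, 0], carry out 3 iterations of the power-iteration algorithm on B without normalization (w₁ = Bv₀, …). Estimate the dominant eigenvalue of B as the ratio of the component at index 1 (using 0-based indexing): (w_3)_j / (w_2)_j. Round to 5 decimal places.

B = G + 3I has rows (8, 1, 7); (3, 7, 7); (5, 2, 5)
w1 = Bv₀ = (8·0 + 1·1 + 7·0; 3·0 + 7·1 + 7·0; 5·0 + 2·1 + 5·0) = (1, 7, 2)
w2 = Bw1 = (8·1 + 1·7 + 7·2; 3·1 + 7·7 + 7·2; 5·1 + 2·7 + 5·2) = (29, 66, 29)
w3 = Bw2 = (501, 752, 422)
Ratio: 752/66 = 11.39394

μ ≈ 11.39394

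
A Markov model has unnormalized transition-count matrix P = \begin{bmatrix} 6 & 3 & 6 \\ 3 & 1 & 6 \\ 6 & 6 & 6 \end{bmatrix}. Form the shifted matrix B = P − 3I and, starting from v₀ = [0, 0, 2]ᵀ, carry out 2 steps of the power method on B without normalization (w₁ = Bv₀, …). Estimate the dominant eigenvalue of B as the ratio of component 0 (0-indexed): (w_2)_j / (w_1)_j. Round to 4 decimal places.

μ ≈ 9.0000

B = P − 3I has rows (3, 3, 6); (3, -2, 6); (6, 6, 3)
w1 = Bv₀ = (3·0 + 3·0 + 6·2; 3·0 + (-2)·0 + 6·2; 6·0 + 6·0 + 3·2) = (12, 12, 6)
w2 = Bw1 = (3·12 + 3·12 + 6·6; 3·12 + (-2)·12 + 6·6; 6·12 + 6·12 + 3·6) = (108, 48, 162)
Ratio: 108/12 = 9.0000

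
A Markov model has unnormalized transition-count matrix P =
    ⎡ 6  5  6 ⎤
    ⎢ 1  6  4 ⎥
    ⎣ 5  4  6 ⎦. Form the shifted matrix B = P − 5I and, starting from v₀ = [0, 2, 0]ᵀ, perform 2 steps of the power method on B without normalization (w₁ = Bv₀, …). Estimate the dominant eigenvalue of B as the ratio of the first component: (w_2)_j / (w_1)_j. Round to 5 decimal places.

B = P − 5I has rows (1, 5, 6); (1, 1, 4); (5, 4, 1)
w1 = Bv₀ = (10, 2, 8)
w2 = Bw1 = (68, 44, 66)
Ratio: 68/10 = 6.80000

6.80000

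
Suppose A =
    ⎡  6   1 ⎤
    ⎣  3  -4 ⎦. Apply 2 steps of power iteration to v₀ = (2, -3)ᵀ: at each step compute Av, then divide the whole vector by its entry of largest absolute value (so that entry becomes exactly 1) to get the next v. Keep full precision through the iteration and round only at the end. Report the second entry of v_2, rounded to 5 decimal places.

Av0 = (9.000000, 18.000000); divide by 18.000000 → v1 = (0.500000, 1.000000)
Av1 = (4.000000, -2.500000); divide by 4.000000 → v2 = (1.000000, -0.625000)
Requested entry of v2: -45/72 = -0.62500

-0.62500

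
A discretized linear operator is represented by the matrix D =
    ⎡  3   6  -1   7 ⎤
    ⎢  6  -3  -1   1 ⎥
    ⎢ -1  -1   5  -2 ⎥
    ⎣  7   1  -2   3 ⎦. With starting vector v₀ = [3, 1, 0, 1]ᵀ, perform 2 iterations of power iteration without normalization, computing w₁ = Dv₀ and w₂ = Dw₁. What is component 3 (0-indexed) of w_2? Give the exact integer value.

257

w1 = Dv₀ = (3·3 + 6·1 + (-1)·0 + 7·1; 6·3 + (-3)·1 + (-1)·0 + 1·1; (-1)·3 + (-1)·1 + 5·0 + (-2)·1; 7·3 + 1·1 + (-2)·0 + 3·1) = (22, 16, -6, 25)
w2 = Dw1 = (3·22 + 6·16 + (-1)·(-6) + 7·25; 6·22 + (-3)·16 + (-1)·(-6) + 1·25; (-1)·22 + (-1)·16 + 5·(-6) + (-2)·25; 7·22 + 1·16 + (-2)·(-6) + 3·25) = (343, 115, -118, 257)
The requested component of w2 is 257.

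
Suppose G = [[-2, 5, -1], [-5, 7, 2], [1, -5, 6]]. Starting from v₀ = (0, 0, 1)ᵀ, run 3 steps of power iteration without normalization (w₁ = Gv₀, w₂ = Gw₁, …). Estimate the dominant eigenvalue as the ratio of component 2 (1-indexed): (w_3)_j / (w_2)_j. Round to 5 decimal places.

w1 = Gv₀ = ((-2)·0 + 5·0 + (-1)·1; (-5)·0 + 7·0 + 2·1; 1·0 + (-5)·0 + 6·1) = (-1, 2, 6)
w2 = Gw1 = ((-2)·(-1) + 5·2 + (-1)·6; (-5)·(-1) + 7·2 + 2·6; 1·(-1) + (-5)·2 + 6·6) = (6, 31, 25)
w3 = Gw2 = (118, 237, 1)
Ratio at component: 237 / 31 = 7.64516

7.64516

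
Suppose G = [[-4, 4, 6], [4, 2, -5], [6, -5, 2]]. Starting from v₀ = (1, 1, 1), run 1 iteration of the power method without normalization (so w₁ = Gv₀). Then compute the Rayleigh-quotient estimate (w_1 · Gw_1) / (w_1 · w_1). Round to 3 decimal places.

w1 = Gv₀ = ((-4)·1 + 4·1 + 6·1; 4·1 + 2·1 + (-5)·1; 6·1 + (-5)·1 + 2·1) = (6, 1, 3)
Gw1 = (-2, 11, 37)
w1·Gw1 = 6·(-2) + 1·11 + 3·37 = 110; w1·w1 = 6·6 + 1·1 + 3·3 = 46
λ ≈ 110/46 = 2.391

λ ≈ 2.391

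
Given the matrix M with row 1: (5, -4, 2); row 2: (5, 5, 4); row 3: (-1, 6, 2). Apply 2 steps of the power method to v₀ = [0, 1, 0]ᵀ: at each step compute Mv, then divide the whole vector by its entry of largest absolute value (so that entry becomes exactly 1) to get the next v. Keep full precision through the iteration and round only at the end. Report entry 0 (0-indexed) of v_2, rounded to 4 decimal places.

-0.6087

Mv0 = (-4.00000, 5.00000, 6.00000); divide by 6.00000 → v1 = (-0.66667, 0.83333, 1.00000)
Mv1 = (-4.66667, 4.83333, 7.66667); divide by 7.66667 → v2 = (-0.60870, 0.63043, 1.00000)
Requested entry of v2: -28/46 = -0.6087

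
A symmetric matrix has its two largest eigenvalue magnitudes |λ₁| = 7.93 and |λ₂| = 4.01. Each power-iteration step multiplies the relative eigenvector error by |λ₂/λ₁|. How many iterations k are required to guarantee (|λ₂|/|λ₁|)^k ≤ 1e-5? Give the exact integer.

|λ₂/λ₁| = 4.01/7.93 = 0.50567
Need k ≥ ln(1e-5) / ln(0.50567) = -11.5129 / -0.6819 ≈ 16.885
Smallest integer k satisfying the bound: 17

17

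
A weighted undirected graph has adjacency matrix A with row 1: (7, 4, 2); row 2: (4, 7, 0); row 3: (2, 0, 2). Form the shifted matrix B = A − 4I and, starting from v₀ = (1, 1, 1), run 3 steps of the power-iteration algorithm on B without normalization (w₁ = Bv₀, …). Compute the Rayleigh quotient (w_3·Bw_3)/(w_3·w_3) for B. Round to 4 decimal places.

B = A − 4I has rows (3, 4, 2); (4, 3, 0); (2, 0, -2)
w1 = Bv₀ = (3·1 + 4·1 + 2·1; 4·1 + 3·1 + 0·1; 2·1 + 0·1 + (-2)·1) = (9, 7, 0)
w2 = Bw1 = (3·9 + 4·7 + 2·0; 4·9 + 3·7 + 0·0; 2·9 + 0·7 + (-2)·0) = (55, 57, 18)
w3 = Bw2 = (429, 391, 74)
Bw3 = (2999, 2889, 710)
w3·Bw3 = 2468710; w3·w3 = 342398; μ ≈ 2468710/342398 = 7.2101

7.2101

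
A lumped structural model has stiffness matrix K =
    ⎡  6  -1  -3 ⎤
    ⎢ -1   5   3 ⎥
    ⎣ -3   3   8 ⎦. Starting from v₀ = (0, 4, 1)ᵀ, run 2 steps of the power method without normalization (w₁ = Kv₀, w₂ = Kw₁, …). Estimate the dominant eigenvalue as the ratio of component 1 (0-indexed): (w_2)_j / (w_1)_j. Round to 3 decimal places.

λ ≈ 7.913

w1 = Kv₀ = (6·0 + (-1)·4 + (-3)·1; (-1)·0 + 5·4 + 3·1; (-3)·0 + 3·4 + 8·1) = (-7, 23, 20)
w2 = Kw1 = (6·(-7) + (-1)·23 + (-3)·20; (-1)·(-7) + 5·23 + 3·20; (-3)·(-7) + 3·23 + 8·20) = (-125, 182, 250)
Ratio at component: 182 / 23 = 7.913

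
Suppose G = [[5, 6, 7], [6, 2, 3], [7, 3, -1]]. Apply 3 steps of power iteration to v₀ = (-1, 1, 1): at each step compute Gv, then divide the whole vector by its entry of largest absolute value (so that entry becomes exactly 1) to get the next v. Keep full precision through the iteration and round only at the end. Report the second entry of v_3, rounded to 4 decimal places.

Gv0 = (8.00000, -1.00000, -5.00000); divide by 8.00000 → v1 = (1.00000, -0.12500, -0.62500)
Gv1 = (-0.12500, 3.87500, 7.25000); divide by 7.25000 → v2 = (-0.01724, 0.53448, 1.00000)
Gv2 = (10.12069, 3.96552, 0.48276); divide by 10.12069 → v3 = (1.00000, 0.39182, 0.04770)
Requested entry of v3: 230/587 = 0.3918

0.3918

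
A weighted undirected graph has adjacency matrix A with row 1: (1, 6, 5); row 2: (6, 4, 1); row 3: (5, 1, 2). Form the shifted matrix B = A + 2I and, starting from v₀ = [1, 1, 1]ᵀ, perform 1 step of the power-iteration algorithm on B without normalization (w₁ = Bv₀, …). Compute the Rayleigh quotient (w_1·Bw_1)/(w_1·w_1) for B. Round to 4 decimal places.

B = A + 2I has rows (3, 6, 5); (6, 6, 1); (5, 1, 4)
w1 = Bv₀ = (14, 13, 10)
Bw1 = (170, 172, 123)
w1·Bw1 = 5846; w1·w1 = 465; μ ≈ 5846/465 = 12.5720

12.5720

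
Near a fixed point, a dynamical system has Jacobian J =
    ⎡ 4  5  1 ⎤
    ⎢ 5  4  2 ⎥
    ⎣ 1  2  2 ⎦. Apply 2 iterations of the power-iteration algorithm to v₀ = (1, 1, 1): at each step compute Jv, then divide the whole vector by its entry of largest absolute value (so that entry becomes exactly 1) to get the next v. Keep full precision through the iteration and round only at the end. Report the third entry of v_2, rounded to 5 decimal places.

Jv0 = (10.000000, 11.000000, 5.000000); divide by 11.000000 → v1 = (0.909091, 1.000000, 0.454545)
Jv1 = (9.090909, 9.454545, 3.818182); divide by 9.454545 → v2 = (0.961538, 1.000000, 0.403846)
Requested entry of v2: 42/104 = 0.40385

0.40385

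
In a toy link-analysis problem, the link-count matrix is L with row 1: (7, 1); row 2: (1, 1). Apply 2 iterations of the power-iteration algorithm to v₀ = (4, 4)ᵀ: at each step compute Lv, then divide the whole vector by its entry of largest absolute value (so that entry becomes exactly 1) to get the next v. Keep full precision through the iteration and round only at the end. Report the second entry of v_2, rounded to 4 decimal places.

Lv0 = (32.00000, 8.00000); divide by 32.00000 → v1 = (1.00000, 0.25000)
Lv1 = (7.25000, 1.25000); divide by 7.25000 → v2 = (1.00000, 0.17241)
Requested entry of v2: 40/232 = 0.1724

0.1724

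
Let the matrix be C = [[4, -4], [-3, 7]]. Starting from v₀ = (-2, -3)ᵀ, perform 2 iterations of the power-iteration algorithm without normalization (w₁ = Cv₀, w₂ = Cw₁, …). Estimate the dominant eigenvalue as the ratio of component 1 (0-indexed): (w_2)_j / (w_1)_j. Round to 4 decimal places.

λ ≈ 7.8000

w1 = Cv₀ = (4, -15)
w2 = Cw1 = (76, -117)
Ratio at component: -117 / -15 = 7.8000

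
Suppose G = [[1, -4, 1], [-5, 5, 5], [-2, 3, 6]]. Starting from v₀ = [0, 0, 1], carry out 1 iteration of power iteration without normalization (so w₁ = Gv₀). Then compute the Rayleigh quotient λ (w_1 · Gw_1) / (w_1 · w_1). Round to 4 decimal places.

λ ≈ 8.5645

w1 = Gv₀ = (1·0 + (-4)·0 + 1·1; (-5)·0 + 5·0 + 5·1; (-2)·0 + 3·0 + 6·1) = (1, 5, 6)
Gw1 = (-13, 50, 49)
w1·Gw1 = 1·(-13) + 5·50 + 6·49 = 531; w1·w1 = 1·1 + 5·5 + 6·6 = 62
λ ≈ 531/62 = 8.5645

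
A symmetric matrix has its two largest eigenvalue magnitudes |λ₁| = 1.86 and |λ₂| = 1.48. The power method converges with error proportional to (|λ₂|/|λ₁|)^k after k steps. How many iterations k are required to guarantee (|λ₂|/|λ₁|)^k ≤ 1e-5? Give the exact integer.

|λ₂/λ₁| = 1.48/1.86 = 0.79570
Need k ≥ ln(1e-5) / ln(0.79570) = -11.5129 / -0.2285 ≈ 50.377
Smallest integer k satisfying the bound: 51

51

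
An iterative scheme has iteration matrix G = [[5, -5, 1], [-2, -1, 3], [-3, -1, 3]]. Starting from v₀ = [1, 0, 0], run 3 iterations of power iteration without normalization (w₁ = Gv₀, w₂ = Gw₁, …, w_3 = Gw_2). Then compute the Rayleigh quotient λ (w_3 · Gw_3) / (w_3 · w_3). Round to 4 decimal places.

6.8578

w1 = Gv₀ = (5, -2, -3)
w2 = Gw1 = (32, -17, -22)
w3 = Gw2 = (223, -113, -145)
Gw3 = (1535, -768, -991)
w3·Gw3 = 223·1535 + (-113)·(-768) + (-145)·(-991) = 572784; w3·w3 = 223·223 + (-113)·(-113) + (-145)·(-145) = 83523
λ ≈ 572784/83523 = 6.8578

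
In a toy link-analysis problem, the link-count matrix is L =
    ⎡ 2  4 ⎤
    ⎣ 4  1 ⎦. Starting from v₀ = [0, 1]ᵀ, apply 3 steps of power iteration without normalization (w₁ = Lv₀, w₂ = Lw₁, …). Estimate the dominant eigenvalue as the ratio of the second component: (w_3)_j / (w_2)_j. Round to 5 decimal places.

3.82353

w1 = Lv₀ = (4, 1)
w2 = Lw1 = (12, 17)
w3 = Lw2 = (92, 65)
Ratio at component: 65 / 17 = 3.82353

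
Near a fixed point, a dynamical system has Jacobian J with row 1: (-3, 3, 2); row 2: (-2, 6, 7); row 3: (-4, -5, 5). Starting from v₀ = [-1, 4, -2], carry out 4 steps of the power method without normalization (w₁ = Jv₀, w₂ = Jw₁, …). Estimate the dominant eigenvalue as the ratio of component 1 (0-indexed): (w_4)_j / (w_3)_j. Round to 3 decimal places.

w1 = Jv₀ = ((-3)·(-1) + 3·4 + 2·(-2); (-2)·(-1) + 6·4 + 7·(-2); (-4)·(-1) + (-5)·4 + 5·(-2)) = (11, 12, -26)
w2 = Jw1 = ((-3)·11 + 3·12 + 2·(-26); (-2)·11 + 6·12 + 7·(-26); (-4)·11 + (-5)·12 + 5·(-26)) = (-49, -132, -234)
w3 = Jw2 = (-717, -2332, -314)
w4 = Jw3 = (-5473, -14756, 12958)
Ratio at component: -14756 / -2332 = 6.328

λ ≈ 6.328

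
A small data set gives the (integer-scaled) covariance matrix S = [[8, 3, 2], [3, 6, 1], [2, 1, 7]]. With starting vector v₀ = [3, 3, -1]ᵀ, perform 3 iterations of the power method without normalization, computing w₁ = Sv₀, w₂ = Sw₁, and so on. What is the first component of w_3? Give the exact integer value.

3597

w1 = Sv₀ = (8·3 + 3·3 + 2·(-1); 3·3 + 6·3 + 1·(-1); 2·3 + 1·3 + 7·(-1)) = (31, 26, 2)
w2 = Sw1 = (8·31 + 3·26 + 2·2; 3·31 + 6·26 + 1·2; 2·31 + 1·26 + 7·2) = (330, 251, 102)
w3 = Sw2 = (3597, 2598, 1625)
The requested component of w3 is 3597.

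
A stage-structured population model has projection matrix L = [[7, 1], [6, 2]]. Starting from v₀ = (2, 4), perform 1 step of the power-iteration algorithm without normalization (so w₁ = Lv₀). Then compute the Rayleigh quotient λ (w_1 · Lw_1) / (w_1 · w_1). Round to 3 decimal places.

λ ≈ 7.718

w1 = Lv₀ = (7·2 + 1·4; 6·2 + 2·4) = (18, 20)
Lw1 = (146, 148)
w1·Lw1 = 18·146 + 20·148 = 5588; w1·w1 = 18·18 + 20·20 = 724
λ ≈ 5588/724 = 7.718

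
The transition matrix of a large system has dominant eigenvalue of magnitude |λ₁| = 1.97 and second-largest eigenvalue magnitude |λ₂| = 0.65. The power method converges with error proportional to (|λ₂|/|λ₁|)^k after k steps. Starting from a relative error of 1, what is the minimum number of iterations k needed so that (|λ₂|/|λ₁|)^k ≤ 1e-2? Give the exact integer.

|λ₂/λ₁| = 0.65/1.97 = 0.32995
Need k ≥ ln(1e-2) / ln(0.32995) = -4.6052 / -1.1088 ≈ 4.153
Smallest integer k satisfying the bound: 5

5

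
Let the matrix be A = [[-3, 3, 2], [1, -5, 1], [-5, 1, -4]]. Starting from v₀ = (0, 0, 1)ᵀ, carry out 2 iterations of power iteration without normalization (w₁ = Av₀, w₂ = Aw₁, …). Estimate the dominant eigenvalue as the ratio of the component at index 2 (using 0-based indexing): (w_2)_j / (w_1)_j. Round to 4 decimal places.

w1 = Av₀ = ((-3)·0 + 3·0 + 2·1; 1·0 + (-5)·0 + 1·1; (-5)·0 + 1·0 + (-4)·1) = (2, 1, -4)
w2 = Aw1 = ((-3)·2 + 3·1 + 2·(-4); 1·2 + (-5)·1 + 1·(-4); (-5)·2 + 1·1 + (-4)·(-4)) = (-11, -7, 7)
Ratio at component: 7 / -4 = -1.7500

-1.7500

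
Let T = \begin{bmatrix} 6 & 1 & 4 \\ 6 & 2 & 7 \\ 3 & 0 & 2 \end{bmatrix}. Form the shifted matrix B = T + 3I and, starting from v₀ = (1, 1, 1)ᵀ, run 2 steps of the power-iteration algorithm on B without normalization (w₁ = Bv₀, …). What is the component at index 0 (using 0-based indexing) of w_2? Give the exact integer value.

B = T + 3I has rows (9, 1, 4); (6, 5, 7); (3, 0, 5)
w1 = Bv₀ = (9·1 + 1·1 + 4·1; 6·1 + 5·1 + 7·1; 3·1 + 0·1 + 5·1) = (14, 18, 8)
w2 = Bw1 = (9·14 + 1·18 + 4·8; 6·14 + 5·18 + 7·8; 3·14 + 0·18 + 5·8) = (176, 230, 82)
Requested component of w2: 176

176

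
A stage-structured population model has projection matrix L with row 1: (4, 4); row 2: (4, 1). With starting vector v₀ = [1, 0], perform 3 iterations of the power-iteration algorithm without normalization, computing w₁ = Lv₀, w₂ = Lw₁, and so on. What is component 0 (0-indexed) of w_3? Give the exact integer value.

w1 = Lv₀ = (4, 4)
w2 = Lw1 = (32, 20)
w3 = Lw2 = (208, 148)
The requested component of w3 is 208.

208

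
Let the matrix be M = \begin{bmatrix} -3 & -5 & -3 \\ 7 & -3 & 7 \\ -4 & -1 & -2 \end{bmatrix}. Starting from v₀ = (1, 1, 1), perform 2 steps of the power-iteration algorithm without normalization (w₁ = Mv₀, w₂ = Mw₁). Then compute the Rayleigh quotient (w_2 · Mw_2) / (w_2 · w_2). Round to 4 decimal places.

-4.5271

w1 = Mv₀ = (-11, 11, -7)
w2 = Mw1 = (-1, -159, 47)
Mw2 = (657, 799, 69)
w2·Mw2 = (-1)·657 + (-159)·799 + 47·69 = -124455; w2·w2 = (-1)·(-1) + (-159)·(-159) + 47·47 = 27491
λ ≈ -124455/27491 = -4.5271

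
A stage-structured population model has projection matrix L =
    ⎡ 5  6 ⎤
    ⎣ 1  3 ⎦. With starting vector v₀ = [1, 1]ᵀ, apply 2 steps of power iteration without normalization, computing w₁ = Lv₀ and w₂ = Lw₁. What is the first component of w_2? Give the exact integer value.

79

w1 = Lv₀ = (5·1 + 6·1; 1·1 + 3·1) = (11, 4)
w2 = Lw1 = (5·11 + 6·4; 1·11 + 3·4) = (79, 23)
The requested component of w2 is 79.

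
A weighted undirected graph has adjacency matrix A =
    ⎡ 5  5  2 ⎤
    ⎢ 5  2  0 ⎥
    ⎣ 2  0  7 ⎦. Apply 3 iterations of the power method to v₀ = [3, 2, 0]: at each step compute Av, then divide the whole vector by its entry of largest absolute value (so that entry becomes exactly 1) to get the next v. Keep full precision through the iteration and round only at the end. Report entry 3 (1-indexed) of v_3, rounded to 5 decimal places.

Av0 = (25.000000, 19.000000, 6.000000); divide by 25.000000 → v1 = (1.000000, 0.760000, 0.240000)
Av1 = (9.280000, 6.520000, 3.680000); divide by 9.280000 → v2 = (1.000000, 0.702586, 0.396552)
Av2 = (9.306034, 6.405172, 4.775862); divide by 9.306034 → v3 = (1.000000, 0.688282, 0.513201)
Requested entry of v3: 1108/2159 = 0.51320

0.51320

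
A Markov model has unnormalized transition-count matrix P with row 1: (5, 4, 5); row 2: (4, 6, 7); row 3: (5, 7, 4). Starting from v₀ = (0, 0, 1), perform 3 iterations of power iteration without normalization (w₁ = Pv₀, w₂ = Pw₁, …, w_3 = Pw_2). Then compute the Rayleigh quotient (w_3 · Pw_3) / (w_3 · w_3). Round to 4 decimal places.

w1 = Pv₀ = (5·0 + 4·0 + 5·1; 4·0 + 6·0 + 7·1; 5·0 + 7·0 + 4·1) = (5, 7, 4)
w2 = Pw1 = (5·5 + 4·7 + 5·4; 4·5 + 6·7 + 7·4; 5·5 + 7·7 + 4·4) = (73, 90, 90)
w3 = Pw2 = (1175, 1462, 1355)
Pw3 = (18498, 22957, 21529)
w3·Pw3 = 1175·18498 + 1462·22957 + 1355·21529 = 84470079; w3·w3 = 1175·1175 + 1462·1462 + 1355·1355 = 5354094
λ ≈ 84470079/5354094 = 15.7767

15.7767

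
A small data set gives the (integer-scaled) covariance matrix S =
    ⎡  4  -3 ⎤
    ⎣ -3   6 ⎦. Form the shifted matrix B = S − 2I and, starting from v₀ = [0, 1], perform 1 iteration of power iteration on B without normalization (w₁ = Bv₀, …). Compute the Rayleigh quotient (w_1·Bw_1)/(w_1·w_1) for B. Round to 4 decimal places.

B = S − 2I has rows (2, -3); (-3, 4)
w1 = Bv₀ = (2·0 + (-3)·1; (-3)·0 + 4·1) = (-3, 4)
Bw1 = (-18, 25)
w1·Bw1 = 154; w1·w1 = 25; μ ≈ 154/25 = 6.1600

μ ≈ 6.1600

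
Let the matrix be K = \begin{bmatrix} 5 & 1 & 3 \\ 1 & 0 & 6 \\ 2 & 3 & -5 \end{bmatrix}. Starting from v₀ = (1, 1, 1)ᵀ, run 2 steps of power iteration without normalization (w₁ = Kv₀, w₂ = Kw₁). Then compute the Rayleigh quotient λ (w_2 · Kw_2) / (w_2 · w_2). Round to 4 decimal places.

4.6795

w1 = Kv₀ = (5·1 + 1·1 + 3·1; 1·1 + 0·1 + 6·1; 2·1 + 3·1 + (-5)·1) = (9, 7, 0)
w2 = Kw1 = (5·9 + 1·7 + 3·0; 1·9 + 0·7 + 6·0; 2·9 + 3·7 + (-5)·0) = (52, 9, 39)
Kw2 = (386, 286, -64)
w2·Kw2 = 52·386 + 9·286 + 39·(-64) = 20150; w2·w2 = 52·52 + 9·9 + 39·39 = 4306
λ ≈ 20150/4306 = 4.6795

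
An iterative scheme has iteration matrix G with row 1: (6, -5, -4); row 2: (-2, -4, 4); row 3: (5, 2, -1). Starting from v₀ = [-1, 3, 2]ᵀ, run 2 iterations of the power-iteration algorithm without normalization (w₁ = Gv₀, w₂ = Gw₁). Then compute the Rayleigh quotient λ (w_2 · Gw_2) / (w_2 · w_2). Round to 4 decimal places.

w1 = Gv₀ = (-29, -2, -1)
w2 = Gw1 = (-160, 62, -148)
Gw2 = (-678, -520, -528)
w2·Gw2 = (-160)·(-678) + 62·(-520) + (-148)·(-528) = 154384; w2·w2 = (-160)·(-160) + 62·62 + (-148)·(-148) = 51348
λ ≈ 154384/51348 = 3.0066

λ ≈ 3.0066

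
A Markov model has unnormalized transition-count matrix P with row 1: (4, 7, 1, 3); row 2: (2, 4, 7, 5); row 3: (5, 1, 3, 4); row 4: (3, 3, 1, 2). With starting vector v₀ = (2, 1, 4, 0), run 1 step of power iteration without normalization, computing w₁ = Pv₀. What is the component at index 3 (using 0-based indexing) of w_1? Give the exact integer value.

w1 = Pv₀ = (4·2 + 7·1 + 1·4 + 3·0; 2·2 + 4·1 + 7·4 + 5·0; 5·2 + 1·1 + 3·4 + 4·0; 3·2 + 3·1 + 1·4 + 2·0) = (19, 36, 23, 13)
The requested component of w1 is 13.

13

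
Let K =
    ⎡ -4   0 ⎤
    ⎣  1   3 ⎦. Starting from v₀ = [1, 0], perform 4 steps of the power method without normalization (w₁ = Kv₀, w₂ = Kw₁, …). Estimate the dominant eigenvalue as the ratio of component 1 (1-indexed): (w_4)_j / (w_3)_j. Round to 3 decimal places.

w1 = Kv₀ = (-4, 1)
w2 = Kw1 = (16, -1)
w3 = Kw2 = (-64, 13)
w4 = Kw3 = (256, -25)
Ratio at component: 256 / -64 = -4.000

λ ≈ -4.000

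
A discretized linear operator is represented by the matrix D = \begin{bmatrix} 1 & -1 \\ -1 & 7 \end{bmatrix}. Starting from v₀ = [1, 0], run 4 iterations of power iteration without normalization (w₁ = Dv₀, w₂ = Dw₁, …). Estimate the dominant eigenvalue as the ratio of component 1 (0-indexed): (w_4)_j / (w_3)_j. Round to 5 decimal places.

w1 = Dv₀ = (1·1 + (-1)·0; (-1)·1 + 7·0) = (1, -1)
w2 = Dw1 = (1·1 + (-1)·(-1); (-1)·1 + 7·(-1)) = (2, -8)
w3 = Dw2 = (10, -58)
w4 = Dw3 = (68, -416)
Ratio at component: -416 / -58 = 7.17241

λ ≈ 7.17241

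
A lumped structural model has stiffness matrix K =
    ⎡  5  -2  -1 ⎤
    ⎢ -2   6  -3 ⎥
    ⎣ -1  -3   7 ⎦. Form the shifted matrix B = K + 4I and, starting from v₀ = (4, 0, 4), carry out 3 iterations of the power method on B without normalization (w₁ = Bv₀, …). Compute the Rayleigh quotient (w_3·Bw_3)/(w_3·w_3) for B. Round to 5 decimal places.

B = K + 4I has rows (9, -2, -1); (-2, 10, -3); (-1, -3, 11)
w1 = Bv₀ = (9·4 + (-2)·0 + (-1)·4; (-2)·4 + 10·0 + (-3)·4; (-1)·4 + (-3)·0 + 11·4) = (32, -20, 40)
w2 = Bw1 = (9·32 + (-2)·(-20) + (-1)·40; (-2)·32 + 10·(-20) + (-3)·40; (-1)·32 + (-3)·(-20) + 11·40) = (288, -384, 468)
w3 = Bw2 = (2892, -5820, 6012)
Bw3 = (31656, -82020, 80700)
w3·Bw3 = 1054073952; w3·w3 = 78380208; μ ≈ 1054073952/78380208 = 13.44822

13.44822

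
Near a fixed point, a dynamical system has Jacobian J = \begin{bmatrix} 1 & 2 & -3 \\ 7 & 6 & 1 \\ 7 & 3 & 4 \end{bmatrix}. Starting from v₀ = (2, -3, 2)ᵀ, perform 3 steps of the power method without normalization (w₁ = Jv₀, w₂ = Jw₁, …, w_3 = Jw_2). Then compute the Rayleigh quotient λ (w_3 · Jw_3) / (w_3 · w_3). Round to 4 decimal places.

λ ≈ 8.1275

w1 = Jv₀ = (1·2 + 2·(-3) + (-3)·2; 7·2 + 6·(-3) + 1·2; 7·2 + 3·(-3) + 4·2) = (-10, -2, 13)
w2 = Jw1 = (1·(-10) + 2·(-2) + (-3)·13; 7·(-10) + 6·(-2) + 1·13; 7·(-10) + 3·(-2) + 4·13) = (-53, -69, -24)
w3 = Jw2 = (-119, -809, -674)
Jw3 = (285, -6361, -5956)
w3·Jw3 = (-119)·285 + (-809)·(-6361) + (-674)·(-5956) = 9126478; w3·w3 = (-119)·(-119) + (-809)·(-809) + (-674)·(-674) = 1122918
λ ≈ 9126478/1122918 = 8.1275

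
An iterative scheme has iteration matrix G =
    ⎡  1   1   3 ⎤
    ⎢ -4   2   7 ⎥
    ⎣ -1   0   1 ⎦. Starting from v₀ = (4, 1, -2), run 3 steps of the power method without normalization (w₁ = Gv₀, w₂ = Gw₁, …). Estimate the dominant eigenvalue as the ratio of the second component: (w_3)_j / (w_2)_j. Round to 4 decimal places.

0.3723

w1 = Gv₀ = (1·4 + 1·1 + 3·(-2); (-4)·4 + 2·1 + 7·(-2); (-1)·4 + 0·1 + 1·(-2)) = (-1, -28, -6)
w2 = Gw1 = (1·(-1) + 1·(-28) + 3·(-6); (-4)·(-1) + 2·(-28) + 7·(-6); (-1)·(-1) + 0·(-28) + 1·(-6)) = (-47, -94, -5)
w3 = Gw2 = (-156, -35, 42)
Ratio at component: -35 / -94 = 0.3723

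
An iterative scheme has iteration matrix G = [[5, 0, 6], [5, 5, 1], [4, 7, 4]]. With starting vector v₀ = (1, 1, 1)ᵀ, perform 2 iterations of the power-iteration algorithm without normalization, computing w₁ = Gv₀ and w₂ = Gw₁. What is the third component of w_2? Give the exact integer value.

w1 = Gv₀ = (11, 11, 15)
w2 = Gw1 = (145, 125, 181)
The requested component of w2 is 181.

181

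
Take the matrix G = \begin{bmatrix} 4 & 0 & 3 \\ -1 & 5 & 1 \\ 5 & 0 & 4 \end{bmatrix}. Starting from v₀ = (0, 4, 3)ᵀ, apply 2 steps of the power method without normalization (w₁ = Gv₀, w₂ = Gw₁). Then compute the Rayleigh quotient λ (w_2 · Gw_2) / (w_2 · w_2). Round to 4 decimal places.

w1 = Gv₀ = (9, 23, 12)
w2 = Gw1 = (72, 118, 93)
Gw2 = (567, 611, 732)
w2·Gw2 = 72·567 + 118·611 + 93·732 = 180998; w2·w2 = 72·72 + 118·118 + 93·93 = 27757
λ ≈ 180998/27757 = 6.5208

6.5208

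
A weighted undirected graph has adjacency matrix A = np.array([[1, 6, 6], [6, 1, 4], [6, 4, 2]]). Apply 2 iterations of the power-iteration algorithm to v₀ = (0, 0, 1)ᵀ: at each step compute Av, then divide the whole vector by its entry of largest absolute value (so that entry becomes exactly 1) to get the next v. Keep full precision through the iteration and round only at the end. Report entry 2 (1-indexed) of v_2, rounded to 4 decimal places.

0.8571

Av0 = (6.00000, 4.00000, 2.00000); divide by 6.00000 → v1 = (1.00000, 0.66667, 0.33333)
Av1 = (7.00000, 8.00000, 9.33333); divide by 9.33333 → v2 = (0.75000, 0.85714, 1.00000)
Requested entry of v2: 48/56 = 0.8571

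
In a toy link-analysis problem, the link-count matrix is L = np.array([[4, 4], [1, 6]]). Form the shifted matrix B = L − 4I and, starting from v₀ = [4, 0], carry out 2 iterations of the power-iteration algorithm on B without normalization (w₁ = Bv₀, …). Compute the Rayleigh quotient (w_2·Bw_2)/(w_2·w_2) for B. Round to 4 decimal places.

μ ≈ 2.4000

B = L − 4I has rows (0, 4); (1, 2)
w1 = Bv₀ = (0, 4)
w2 = Bw1 = (16, 8)
Bw2 = (32, 32)
w2·Bw2 = 768; w2·w2 = 320; μ ≈ 768/320 = 2.4000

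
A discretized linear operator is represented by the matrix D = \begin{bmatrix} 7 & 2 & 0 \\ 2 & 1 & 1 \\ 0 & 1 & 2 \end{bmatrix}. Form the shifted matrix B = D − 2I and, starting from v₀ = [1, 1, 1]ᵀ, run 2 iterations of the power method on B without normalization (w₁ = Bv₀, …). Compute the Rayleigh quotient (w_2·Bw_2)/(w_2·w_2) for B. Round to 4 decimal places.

μ ≈ 5.6175

B = D − 2I has rows (5, 2, 0); (2, -1, 1); (0, 1, 0)
w1 = Bv₀ = (5·1 + 2·1 + 0·1; 2·1 + (-1)·1 + 1·1; 0·1 + 1·1 + 0·1) = (7, 2, 1)
w2 = Bw1 = (5·7 + 2·2 + 0·1; 2·7 + (-1)·2 + 1·1; 0·7 + 1·2 + 0·1) = (39, 13, 2)
Bw2 = (221, 67, 13)
w2·Bw2 = 9516; w2·w2 = 1694; μ ≈ 9516/1694 = 5.6175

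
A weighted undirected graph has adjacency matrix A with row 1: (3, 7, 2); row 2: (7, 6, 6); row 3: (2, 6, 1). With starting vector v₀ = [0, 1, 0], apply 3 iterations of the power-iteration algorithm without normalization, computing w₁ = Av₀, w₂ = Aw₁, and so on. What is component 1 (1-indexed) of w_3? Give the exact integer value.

1184

w1 = Av₀ = (7, 6, 6)
w2 = Aw1 = (75, 121, 56)
w3 = Aw2 = (1184, 1587, 932)
The requested component of w3 is 1184.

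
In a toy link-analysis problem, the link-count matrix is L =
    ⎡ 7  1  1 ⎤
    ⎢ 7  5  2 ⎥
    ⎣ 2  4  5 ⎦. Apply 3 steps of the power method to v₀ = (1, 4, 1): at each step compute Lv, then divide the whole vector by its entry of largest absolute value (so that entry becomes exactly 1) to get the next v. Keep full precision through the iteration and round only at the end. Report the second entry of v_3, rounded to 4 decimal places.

1.0000

Lv0 = (12.00000, 29.00000, 23.00000); divide by 29.00000 → v1 = (0.41379, 1.00000, 0.79310)
Lv1 = (4.68966, 9.48276, 8.79310); divide by 9.48276 → v2 = (0.49455, 1.00000, 0.92727)
Lv2 = (5.38909, 10.31636, 9.62545); divide by 10.31636 → v3 = (0.52238, 1.00000, 0.93303)
Requested entry of v3: 2837/2837 = 1.0000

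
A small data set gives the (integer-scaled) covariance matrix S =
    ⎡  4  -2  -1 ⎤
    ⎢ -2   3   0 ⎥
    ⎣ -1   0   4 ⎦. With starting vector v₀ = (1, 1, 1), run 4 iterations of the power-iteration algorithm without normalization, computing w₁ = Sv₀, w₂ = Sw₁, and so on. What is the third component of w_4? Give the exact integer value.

w1 = Sv₀ = (1, 1, 3)
w2 = Sw1 = (-1, 1, 11)
w3 = Sw2 = (-17, 5, 45)
w4 = Sw3 = (-123, 49, 197)
The requested component of w4 is 197.

197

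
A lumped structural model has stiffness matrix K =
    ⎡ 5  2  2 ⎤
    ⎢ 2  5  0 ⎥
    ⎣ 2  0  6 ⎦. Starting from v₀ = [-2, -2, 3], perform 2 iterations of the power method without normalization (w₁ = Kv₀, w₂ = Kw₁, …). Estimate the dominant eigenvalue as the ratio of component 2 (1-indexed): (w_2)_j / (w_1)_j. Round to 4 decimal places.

λ ≈ 6.1429

w1 = Kv₀ = (-8, -14, 14)
w2 = Kw1 = (-40, -86, 68)
Ratio at component: -86 / -14 = 6.1429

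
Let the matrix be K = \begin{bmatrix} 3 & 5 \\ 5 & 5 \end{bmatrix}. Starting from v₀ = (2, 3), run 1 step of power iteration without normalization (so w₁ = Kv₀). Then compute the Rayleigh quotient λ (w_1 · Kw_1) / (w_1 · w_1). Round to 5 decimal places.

λ ≈ 9.09756

w1 = Kv₀ = (21, 25)
Kw1 = (188, 230)
w1·Kw1 = 21·188 + 25·230 = 9698; w1·w1 = 21·21 + 25·25 = 1066
λ ≈ 9698/1066 = 9.09756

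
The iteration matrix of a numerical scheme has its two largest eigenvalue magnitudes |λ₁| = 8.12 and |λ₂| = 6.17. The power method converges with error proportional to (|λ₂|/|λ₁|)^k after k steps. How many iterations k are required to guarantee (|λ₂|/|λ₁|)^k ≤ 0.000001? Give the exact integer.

|λ₂/λ₁| = 6.17/8.12 = 0.75985
Need k ≥ ln(0.000001) / ln(0.75985) = -13.8155 / -0.2746 ≈ 50.306
Smallest integer k satisfying the bound: 51

51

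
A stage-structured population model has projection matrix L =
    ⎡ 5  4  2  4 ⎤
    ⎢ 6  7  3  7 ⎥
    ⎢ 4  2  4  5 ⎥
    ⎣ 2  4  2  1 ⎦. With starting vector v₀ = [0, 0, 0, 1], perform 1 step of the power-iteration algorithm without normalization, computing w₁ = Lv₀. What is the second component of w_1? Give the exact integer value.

7

w1 = Lv₀ = (4, 7, 5, 1)
The requested component of w1 is 7.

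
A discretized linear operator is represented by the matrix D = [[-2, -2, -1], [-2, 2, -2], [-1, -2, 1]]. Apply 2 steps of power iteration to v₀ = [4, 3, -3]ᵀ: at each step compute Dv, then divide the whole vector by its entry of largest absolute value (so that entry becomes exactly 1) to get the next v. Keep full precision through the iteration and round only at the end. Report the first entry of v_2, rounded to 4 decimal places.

0.4821

Dv0 = (-11.00000, 4.00000, -13.00000); divide by -13.00000 → v1 = (0.84615, -0.30769, 1.00000)
Dv1 = (-2.07692, -4.30769, 0.76923); divide by -4.30769 → v2 = (0.48214, 1.00000, -0.17857)
Requested entry of v2: 27/56 = 0.4821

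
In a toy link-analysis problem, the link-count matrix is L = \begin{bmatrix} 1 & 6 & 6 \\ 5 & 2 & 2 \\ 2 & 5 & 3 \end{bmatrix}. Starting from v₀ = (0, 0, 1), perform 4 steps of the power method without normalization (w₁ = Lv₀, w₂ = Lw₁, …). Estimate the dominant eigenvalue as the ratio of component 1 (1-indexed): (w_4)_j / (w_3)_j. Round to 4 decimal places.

λ ≈ 9.9221

w1 = Lv₀ = (6, 2, 3)
w2 = Lw1 = (36, 40, 31)
w3 = Lw2 = (462, 322, 365)
w4 = Lw3 = (4584, 3684, 3629)
Ratio at component: 4584 / 462 = 9.9221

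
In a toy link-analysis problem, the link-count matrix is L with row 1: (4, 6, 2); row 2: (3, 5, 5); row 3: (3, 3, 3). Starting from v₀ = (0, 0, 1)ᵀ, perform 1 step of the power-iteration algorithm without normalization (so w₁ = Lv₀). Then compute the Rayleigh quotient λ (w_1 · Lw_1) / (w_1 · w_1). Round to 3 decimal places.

10.737

w1 = Lv₀ = (4·0 + 6·0 + 2·1; 3·0 + 5·0 + 5·1; 3·0 + 3·0 + 3·1) = (2, 5, 3)
Lw1 = (44, 46, 30)
w1·Lw1 = 2·44 + 5·46 + 3·30 = 408; w1·w1 = 2·2 + 5·5 + 3·3 = 38
λ ≈ 408/38 = 10.737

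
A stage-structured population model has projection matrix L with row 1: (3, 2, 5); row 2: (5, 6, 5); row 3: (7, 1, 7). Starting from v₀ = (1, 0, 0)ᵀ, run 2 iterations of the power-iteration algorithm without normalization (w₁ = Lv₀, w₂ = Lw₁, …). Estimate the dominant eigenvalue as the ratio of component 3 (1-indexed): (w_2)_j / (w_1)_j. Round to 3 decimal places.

w1 = Lv₀ = (3·1 + 2·0 + 5·0; 5·1 + 6·0 + 5·0; 7·1 + 1·0 + 7·0) = (3, 5, 7)
w2 = Lw1 = (3·3 + 2·5 + 5·7; 5·3 + 6·5 + 5·7; 7·3 + 1·5 + 7·7) = (54, 80, 75)
Ratio at component: 75 / 7 = 10.714

λ ≈ 10.714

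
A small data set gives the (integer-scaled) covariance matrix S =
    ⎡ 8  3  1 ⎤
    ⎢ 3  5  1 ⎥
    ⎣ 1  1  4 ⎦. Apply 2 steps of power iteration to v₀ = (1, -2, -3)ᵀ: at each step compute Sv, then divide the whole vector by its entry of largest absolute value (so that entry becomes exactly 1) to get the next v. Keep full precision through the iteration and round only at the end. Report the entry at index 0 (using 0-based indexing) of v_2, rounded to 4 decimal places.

Sv0 = (-1.00000, -10.00000, -13.00000); divide by -13.00000 → v1 = (0.07692, 0.76923, 1.00000)
Sv1 = (3.92308, 5.07692, 4.84615); divide by 5.07692 → v2 = (0.77273, 1.00000, 0.95455)
Requested entry of v2: -51/-66 = 0.7727

0.7727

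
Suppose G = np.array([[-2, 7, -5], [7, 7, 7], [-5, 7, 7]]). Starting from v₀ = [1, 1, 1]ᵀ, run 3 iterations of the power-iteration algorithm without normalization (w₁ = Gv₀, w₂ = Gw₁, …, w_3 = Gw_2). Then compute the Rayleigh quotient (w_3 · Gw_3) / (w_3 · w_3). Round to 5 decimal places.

w1 = Gv₀ = ((-2)·1 + 7·1 + (-5)·1; 7·1 + 7·1 + 7·1; (-5)·1 + 7·1 + 7·1) = (0, 21, 9)
w2 = Gw1 = ((-2)·0 + 7·21 + (-5)·9; 7·0 + 7·21 + 7·9; (-5)·0 + 7·21 + 7·9) = (102, 210, 210)
w3 = Gw2 = (216, 3654, 2430)
Gw3 = (12996, 44100, 41508)
w3·Gw3 = 216·12996 + 3654·44100 + 2430·41508 = 264812976; w3·w3 = 216·216 + 3654·3654 + 2430·2430 = 19303272
λ ≈ 264812976/19303272 = 13.71855

13.71855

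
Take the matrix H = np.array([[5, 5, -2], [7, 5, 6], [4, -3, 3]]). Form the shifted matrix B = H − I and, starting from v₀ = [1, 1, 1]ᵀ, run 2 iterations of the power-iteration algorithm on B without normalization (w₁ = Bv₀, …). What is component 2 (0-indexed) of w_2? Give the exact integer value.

B = H − I has rows (4, 5, -2); (7, 4, 6); (4, -3, 2)
w1 = Bv₀ = (4·1 + 5·1 + (-2)·1; 7·1 + 4·1 + 6·1; 4·1 + (-3)·1 + 2·1) = (7, 17, 3)
w2 = Bw1 = (4·7 + 5·17 + (-2)·3; 7·7 + 4·17 + 6·3; 4·7 + (-3)·17 + 2·3) = (107, 135, -17)
Requested component of w2: -17

-17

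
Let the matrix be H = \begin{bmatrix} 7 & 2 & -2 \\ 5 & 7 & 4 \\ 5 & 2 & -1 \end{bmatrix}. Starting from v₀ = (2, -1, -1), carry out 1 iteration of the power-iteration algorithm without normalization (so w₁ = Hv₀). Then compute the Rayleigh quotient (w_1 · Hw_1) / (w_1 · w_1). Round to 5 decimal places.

w1 = Hv₀ = (7·2 + 2·(-1) + (-2)·(-1); 5·2 + 7·(-1) + 4·(-1); 5·2 + 2·(-1) + (-1)·(-1)) = (14, -1, 9)
Hw1 = (78, 99, 59)
w1·Hw1 = 14·78 + (-1)·99 + 9·59 = 1524; w1·w1 = 14·14 + (-1)·(-1) + 9·9 = 278
λ ≈ 1524/278 = 5.48201

λ ≈ 5.48201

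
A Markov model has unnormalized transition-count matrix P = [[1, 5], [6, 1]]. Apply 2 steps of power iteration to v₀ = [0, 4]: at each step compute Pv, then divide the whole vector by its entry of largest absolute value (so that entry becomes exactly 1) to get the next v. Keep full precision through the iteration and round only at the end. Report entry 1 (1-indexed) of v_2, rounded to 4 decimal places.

0.3226

Pv0 = (20.00000, 4.00000); divide by 20.00000 → v1 = (1.00000, 0.20000)
Pv1 = (2.00000, 6.20000); divide by 6.20000 → v2 = (0.32258, 1.00000)
Requested entry of v2: 40/124 = 0.3226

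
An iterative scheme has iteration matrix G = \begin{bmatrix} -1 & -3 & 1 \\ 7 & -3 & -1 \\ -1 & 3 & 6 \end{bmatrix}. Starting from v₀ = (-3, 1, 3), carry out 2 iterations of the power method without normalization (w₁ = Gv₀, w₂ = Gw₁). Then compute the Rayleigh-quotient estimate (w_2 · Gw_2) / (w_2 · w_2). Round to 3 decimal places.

w1 = Gv₀ = (3, -27, 24)
w2 = Gw1 = (102, 78, 60)
Gw2 = (-276, 420, 492)
w2·Gw2 = 102·(-276) + 78·420 + 60·492 = 34128; w2·w2 = 102·102 + 78·78 + 60·60 = 20088
λ ≈ 34128/20088 = 1.699

1.699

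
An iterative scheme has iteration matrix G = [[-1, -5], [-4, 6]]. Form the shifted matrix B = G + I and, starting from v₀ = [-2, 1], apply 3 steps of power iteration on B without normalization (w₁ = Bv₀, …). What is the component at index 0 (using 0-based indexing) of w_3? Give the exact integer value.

B = G + I has rows (0, -5); (-4, 7)
w1 = Bv₀ = (-5, 15)
w2 = Bw1 = (-75, 125)
w3 = Bw2 = (-625, 1175)
Requested component of w3: -625

-625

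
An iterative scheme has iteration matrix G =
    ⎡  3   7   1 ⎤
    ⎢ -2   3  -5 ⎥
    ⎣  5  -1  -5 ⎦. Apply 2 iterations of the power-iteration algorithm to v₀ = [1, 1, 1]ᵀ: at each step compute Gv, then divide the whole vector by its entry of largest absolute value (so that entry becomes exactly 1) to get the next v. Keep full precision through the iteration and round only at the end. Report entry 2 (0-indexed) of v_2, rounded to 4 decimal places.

Gv0 = (11.00000, -4.00000, -1.00000); divide by 11.00000 → v1 = (1.00000, -0.36364, -0.09091)
Gv1 = (0.36364, -2.63636, 5.81818); divide by 5.81818 → v2 = (0.06250, -0.45313, 1.00000)
Requested entry of v2: 64/64 = 1.0000

1.0000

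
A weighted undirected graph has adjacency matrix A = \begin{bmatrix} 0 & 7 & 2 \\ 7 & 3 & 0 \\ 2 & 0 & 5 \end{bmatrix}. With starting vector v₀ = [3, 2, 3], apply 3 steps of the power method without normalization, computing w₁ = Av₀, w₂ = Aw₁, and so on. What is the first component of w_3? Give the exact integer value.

w1 = Av₀ = (20, 27, 21)
w2 = Aw1 = (231, 221, 145)
w3 = Aw2 = (1837, 2280, 1187)
The requested component of w3 is 1837.

1837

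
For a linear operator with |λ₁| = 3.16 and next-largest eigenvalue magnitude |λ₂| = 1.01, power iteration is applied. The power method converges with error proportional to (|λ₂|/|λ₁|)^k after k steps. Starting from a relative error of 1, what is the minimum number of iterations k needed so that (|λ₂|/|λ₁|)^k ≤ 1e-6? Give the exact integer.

13

|λ₂/λ₁| = 1.01/3.16 = 0.31962
Need k ≥ ln(1e-6) / ln(0.31962) = -13.8155 / -1.1406 ≈ 12.112
Smallest integer k satisfying the bound: 13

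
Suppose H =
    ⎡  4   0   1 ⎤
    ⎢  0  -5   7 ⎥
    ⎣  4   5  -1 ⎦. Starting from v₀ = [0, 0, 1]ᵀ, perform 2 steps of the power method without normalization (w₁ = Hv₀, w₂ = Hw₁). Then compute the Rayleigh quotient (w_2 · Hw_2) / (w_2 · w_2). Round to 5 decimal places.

-8.87756

w1 = Hv₀ = (4·0 + 0·0 + 1·1; 0·0 + (-5)·0 + 7·1; 4·0 + 5·0 + (-1)·1) = (1, 7, -1)
w2 = Hw1 = (4·1 + 0·7 + 1·(-1); 0·1 + (-5)·7 + 7·(-1); 4·1 + 5·7 + (-1)·(-1)) = (3, -42, 40)
Hw2 = (52, 490, -238)
w2·Hw2 = 3·52 + (-42)·490 + 40·(-238) = -29944; w2·w2 = 3·3 + (-42)·(-42) + 40·40 = 3373
λ ≈ -29944/3373 = -8.87756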